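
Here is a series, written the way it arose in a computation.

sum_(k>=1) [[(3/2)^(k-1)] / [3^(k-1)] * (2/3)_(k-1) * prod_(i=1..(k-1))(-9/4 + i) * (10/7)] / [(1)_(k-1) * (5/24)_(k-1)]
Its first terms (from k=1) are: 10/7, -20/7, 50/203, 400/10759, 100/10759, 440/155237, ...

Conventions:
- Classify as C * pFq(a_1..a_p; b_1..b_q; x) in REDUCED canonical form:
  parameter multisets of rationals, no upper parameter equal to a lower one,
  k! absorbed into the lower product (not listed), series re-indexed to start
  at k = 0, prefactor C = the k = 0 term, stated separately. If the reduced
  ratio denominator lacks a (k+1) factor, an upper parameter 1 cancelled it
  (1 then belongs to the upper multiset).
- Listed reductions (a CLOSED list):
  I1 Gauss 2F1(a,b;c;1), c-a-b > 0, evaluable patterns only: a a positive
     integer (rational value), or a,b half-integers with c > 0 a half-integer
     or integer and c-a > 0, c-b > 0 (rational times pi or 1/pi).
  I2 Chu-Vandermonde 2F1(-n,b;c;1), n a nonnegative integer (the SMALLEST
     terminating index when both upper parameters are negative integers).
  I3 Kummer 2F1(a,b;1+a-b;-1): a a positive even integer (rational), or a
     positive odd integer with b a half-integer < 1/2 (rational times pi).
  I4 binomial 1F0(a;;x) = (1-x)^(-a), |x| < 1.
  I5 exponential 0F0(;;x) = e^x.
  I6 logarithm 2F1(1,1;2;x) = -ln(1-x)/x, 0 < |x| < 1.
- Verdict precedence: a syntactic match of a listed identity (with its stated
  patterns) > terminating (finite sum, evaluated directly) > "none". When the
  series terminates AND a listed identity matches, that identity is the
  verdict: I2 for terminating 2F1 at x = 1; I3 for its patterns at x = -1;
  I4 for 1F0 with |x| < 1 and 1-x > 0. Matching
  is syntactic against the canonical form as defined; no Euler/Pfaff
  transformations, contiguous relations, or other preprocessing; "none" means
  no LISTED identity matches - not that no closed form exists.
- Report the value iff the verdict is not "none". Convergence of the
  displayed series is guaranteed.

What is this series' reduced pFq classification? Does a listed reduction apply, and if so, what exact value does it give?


The series (x = 1/2) is 2F1: upper {-5/4, 2/3}, lower {5/24}, prefactor 10/7. Verdict: none - at argument 1/2 the multisets {-5/4, 2/3} ; {5/24} match no listed identity.

First insight: with t_0 = 10/7, (1)_k (prefactor 10/7) is k! itself.
Ratio: r(k) = (1/2) * (k-5/4) (k+2/3) / [(k+5/24) (k+1)] - rational in k. x = (1/2); t_0 = 10/7; negate the roots.


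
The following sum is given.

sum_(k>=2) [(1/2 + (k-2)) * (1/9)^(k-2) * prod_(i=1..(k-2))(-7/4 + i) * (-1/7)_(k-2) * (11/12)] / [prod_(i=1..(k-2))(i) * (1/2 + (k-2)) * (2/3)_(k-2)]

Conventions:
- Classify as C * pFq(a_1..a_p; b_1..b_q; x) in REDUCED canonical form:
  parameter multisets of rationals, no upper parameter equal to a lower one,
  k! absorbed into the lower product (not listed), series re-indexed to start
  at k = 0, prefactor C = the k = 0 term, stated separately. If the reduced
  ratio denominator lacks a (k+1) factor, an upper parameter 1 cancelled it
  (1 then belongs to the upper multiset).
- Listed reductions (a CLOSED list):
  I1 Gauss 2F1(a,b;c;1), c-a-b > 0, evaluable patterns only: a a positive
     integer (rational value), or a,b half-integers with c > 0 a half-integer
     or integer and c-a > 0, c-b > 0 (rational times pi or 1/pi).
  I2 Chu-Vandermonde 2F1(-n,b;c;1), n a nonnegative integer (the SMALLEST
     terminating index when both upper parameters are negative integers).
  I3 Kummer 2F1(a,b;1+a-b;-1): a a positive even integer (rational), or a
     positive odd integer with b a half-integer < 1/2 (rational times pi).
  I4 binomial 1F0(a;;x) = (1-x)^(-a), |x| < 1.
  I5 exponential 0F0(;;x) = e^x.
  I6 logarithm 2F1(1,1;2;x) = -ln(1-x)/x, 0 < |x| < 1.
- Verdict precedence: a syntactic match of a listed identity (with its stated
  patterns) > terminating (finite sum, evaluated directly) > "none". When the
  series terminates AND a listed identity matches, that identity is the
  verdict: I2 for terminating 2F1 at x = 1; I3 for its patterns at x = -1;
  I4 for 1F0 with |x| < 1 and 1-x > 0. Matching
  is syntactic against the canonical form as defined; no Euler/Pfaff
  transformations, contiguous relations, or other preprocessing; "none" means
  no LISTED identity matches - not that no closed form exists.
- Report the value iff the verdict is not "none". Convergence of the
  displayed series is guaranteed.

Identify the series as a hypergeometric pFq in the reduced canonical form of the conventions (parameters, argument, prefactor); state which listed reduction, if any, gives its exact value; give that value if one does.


Structural cue: t_0 = 11/12 here, and the running product (prefactor 11/12) telescopes to a rising factorial.
Step ratio: r(k) = (1/9) * (k-3/4) (k-1/7) / [(k+2/3) (k+1)] - rational in k, leading ratio (1/9); with t_0 = 11/12, classification follows.

With C = 11/12: the canonical form is 2F1(-3/4, -1/7; 2/3; 1/9). Verdict: none (x = 1/9): each listed identity misses the multisets {-3/4, -1/7} ; {2/3}.


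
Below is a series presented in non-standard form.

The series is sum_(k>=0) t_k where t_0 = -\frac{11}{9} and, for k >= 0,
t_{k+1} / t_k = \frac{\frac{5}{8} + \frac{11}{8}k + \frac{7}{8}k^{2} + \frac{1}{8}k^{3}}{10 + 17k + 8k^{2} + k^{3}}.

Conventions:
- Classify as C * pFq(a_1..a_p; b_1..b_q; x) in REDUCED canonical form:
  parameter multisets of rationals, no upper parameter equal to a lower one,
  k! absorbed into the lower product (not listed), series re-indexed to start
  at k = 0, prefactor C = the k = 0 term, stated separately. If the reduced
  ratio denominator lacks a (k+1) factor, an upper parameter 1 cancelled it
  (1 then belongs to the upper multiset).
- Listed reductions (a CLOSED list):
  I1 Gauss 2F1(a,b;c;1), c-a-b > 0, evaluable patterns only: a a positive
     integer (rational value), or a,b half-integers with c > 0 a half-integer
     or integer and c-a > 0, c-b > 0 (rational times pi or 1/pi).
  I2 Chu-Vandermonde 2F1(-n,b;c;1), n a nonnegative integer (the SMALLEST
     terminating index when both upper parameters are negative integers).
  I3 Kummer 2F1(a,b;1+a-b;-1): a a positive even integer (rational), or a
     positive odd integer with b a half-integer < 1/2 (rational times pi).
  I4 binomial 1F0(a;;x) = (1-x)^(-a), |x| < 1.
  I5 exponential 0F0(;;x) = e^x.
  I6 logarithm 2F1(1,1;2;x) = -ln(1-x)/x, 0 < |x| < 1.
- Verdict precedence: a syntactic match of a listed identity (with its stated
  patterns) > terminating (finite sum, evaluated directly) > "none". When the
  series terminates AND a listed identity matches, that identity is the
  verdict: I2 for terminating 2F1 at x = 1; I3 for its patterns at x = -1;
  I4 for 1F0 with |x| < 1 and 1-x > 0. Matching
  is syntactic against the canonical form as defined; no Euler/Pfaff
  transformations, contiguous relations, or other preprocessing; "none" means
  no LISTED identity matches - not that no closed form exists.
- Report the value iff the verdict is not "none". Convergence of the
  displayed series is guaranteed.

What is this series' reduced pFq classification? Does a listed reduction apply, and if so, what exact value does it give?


At argument \frac{1}{8}: a 2F1 with upper {1, 1}, lower {2}, scaled by C = -\frac{11}{9}. Verdict: the logarithmic series (I6) matches (the logarithm: parameters (1,1;2), x = \frac{1}{8}). Hence: \frac{88}{9} \cdot \ln\left(\frac{7}{8}\right).

Structural cue: with t_0 = -\frac{11}{9}, factor the ratio over Q (C = -11/9, x = 1/8): negated roots = parameters.
Consecutive-term ratio: r(k) = \frac{1}{8} * (k+1) (k+1) / [(k+2) (k+1)] - rational in k. x = \frac{1}{8}; t_0 = -\frac{11}{9}; negate the roots.


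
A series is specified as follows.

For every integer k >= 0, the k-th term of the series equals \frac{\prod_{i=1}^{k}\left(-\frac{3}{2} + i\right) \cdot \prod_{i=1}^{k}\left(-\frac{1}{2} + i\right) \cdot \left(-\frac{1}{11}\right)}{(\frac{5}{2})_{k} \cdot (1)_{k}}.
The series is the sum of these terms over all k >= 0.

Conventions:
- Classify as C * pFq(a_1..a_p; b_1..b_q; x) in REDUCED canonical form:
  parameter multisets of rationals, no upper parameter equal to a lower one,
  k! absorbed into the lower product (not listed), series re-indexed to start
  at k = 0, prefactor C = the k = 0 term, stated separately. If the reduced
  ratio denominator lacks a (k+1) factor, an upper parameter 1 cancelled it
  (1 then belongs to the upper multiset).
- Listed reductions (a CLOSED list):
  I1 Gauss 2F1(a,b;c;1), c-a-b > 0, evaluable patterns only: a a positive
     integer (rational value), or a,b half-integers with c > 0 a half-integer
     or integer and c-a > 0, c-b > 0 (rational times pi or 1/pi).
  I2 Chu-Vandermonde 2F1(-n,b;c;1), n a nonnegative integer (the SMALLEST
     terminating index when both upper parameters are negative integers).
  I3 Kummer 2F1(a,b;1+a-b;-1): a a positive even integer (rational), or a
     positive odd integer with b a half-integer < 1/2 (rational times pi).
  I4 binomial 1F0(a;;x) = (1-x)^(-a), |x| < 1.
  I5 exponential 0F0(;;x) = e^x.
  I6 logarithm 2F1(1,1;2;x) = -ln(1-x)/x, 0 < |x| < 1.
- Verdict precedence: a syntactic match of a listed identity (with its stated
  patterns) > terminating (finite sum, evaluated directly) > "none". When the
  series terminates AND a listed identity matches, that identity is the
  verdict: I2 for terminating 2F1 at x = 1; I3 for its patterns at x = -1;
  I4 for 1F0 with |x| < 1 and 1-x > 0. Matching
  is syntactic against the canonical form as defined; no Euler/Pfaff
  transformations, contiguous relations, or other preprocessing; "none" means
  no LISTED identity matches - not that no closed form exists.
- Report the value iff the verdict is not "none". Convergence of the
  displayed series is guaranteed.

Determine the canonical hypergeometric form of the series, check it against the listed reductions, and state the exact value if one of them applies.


With C = -\frac{1}{11}: the canonical form is 2F1(-\frac{1}{2}, \frac{1}{2}; \frac{5}{2}; 1). Verdict at x = 1: Gauss's theorem I1 (half-integer case) matches (x = 1; upper {-\frac{1}{2}, \frac{1}{2}} half-integers, c = \frac{5}{2} in the evaluable pattern). Its exact value is \left(-\frac{9}{352}\right) \cdot \pi.

Key observation: from the first term -\frac{1}{11}: the running product (C = -1/11) telescopes to a rising factorial.
Ratio: r(k) = 1 * (k-\frac{1}{2}) (k+\frac{1}{2}) / [(k+\frac{5}{2}) (k+1)] - rational; roots negated = parameters, x = 1, C = -\frac{1}{11}.


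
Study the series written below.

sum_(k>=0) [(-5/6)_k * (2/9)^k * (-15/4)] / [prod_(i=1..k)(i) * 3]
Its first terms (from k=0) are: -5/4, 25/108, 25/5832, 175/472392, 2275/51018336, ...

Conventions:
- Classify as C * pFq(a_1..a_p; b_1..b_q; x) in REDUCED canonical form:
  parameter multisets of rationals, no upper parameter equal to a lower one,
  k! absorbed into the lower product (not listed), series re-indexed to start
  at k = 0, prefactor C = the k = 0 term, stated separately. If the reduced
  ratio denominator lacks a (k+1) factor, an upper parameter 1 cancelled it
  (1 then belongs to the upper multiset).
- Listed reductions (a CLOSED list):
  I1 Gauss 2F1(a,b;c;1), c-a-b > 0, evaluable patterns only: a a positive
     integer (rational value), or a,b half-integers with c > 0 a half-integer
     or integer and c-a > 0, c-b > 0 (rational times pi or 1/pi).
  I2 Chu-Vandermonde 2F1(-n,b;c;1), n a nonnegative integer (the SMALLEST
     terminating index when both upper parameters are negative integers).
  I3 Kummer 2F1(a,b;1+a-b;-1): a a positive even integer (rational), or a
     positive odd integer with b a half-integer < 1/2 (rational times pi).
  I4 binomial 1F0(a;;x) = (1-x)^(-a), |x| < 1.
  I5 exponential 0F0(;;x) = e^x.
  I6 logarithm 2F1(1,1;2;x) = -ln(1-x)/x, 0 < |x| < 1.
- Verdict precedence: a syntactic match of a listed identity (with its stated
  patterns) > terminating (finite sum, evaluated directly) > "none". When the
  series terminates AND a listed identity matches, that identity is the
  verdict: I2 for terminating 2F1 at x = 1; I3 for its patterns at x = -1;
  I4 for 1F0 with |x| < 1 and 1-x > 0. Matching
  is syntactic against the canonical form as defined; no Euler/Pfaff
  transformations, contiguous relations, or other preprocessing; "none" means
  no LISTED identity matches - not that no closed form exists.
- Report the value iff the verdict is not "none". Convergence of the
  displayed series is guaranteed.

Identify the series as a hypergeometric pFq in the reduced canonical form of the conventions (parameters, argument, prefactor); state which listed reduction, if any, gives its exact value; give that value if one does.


Prefactor -5/4, argument 2/9: 1F0 with upper {-5/6} over lower {-}. Verdict (x = 2/9): the I4 binomial reduction applies (the 1F0 binomial series: exponent 5/6, x = 2/9). Value: (-5/4) * (7/9)^(5/6).

Key observation: from the first term -5/4: the constant factors (prefactor -5/4) combine into one prefactor.
Ratio: r(k) = (2/9) * (k-5/6) / [(k+1)] - rational in k. x = (2/9); t_0 = -5/4; negate the roots.


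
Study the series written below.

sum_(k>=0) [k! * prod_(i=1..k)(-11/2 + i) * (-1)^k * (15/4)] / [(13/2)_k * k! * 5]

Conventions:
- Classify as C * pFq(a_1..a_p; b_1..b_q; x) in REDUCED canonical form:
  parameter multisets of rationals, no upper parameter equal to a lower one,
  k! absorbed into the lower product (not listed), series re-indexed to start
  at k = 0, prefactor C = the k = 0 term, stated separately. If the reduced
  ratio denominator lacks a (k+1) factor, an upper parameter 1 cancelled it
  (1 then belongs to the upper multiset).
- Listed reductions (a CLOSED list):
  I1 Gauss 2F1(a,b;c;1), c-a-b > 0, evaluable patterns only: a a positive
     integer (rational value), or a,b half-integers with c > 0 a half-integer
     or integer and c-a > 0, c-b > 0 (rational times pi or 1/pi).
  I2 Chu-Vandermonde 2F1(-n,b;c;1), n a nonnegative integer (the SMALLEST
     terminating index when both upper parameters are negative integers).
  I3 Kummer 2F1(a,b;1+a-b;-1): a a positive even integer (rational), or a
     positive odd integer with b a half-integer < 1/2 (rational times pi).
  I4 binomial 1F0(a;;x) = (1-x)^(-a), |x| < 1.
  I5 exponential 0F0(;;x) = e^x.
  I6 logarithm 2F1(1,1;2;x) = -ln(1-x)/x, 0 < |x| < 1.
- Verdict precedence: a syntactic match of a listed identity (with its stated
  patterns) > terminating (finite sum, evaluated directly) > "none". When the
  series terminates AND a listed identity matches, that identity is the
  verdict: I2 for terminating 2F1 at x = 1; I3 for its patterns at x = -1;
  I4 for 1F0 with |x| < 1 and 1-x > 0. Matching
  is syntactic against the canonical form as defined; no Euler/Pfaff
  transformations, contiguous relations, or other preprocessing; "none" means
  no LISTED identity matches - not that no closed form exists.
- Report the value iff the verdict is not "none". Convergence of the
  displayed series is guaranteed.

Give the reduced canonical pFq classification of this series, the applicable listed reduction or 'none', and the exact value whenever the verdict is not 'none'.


The series (x = -1) is 2F1: upper {-9/2, 1}, lower {13/2}, prefactor 3/4. Verdict: Kummer's theorem (I3) applies (x = -1; c = 13/2 equals 1+a-b for upper {-9/2, 1}: listed pattern). Value: (2079/4096) * pi.

Structural cue: t_0 = 3/4 here, and the running product (prefactor 3/4) telescopes to a rising factorial.
Term ratio: r(k) = (-1) * (k-9/2) (k+1) / [(k+13/2) (k+1)] - rational in k, leading ratio (-1); with t_0 = 3/4, classification follows.


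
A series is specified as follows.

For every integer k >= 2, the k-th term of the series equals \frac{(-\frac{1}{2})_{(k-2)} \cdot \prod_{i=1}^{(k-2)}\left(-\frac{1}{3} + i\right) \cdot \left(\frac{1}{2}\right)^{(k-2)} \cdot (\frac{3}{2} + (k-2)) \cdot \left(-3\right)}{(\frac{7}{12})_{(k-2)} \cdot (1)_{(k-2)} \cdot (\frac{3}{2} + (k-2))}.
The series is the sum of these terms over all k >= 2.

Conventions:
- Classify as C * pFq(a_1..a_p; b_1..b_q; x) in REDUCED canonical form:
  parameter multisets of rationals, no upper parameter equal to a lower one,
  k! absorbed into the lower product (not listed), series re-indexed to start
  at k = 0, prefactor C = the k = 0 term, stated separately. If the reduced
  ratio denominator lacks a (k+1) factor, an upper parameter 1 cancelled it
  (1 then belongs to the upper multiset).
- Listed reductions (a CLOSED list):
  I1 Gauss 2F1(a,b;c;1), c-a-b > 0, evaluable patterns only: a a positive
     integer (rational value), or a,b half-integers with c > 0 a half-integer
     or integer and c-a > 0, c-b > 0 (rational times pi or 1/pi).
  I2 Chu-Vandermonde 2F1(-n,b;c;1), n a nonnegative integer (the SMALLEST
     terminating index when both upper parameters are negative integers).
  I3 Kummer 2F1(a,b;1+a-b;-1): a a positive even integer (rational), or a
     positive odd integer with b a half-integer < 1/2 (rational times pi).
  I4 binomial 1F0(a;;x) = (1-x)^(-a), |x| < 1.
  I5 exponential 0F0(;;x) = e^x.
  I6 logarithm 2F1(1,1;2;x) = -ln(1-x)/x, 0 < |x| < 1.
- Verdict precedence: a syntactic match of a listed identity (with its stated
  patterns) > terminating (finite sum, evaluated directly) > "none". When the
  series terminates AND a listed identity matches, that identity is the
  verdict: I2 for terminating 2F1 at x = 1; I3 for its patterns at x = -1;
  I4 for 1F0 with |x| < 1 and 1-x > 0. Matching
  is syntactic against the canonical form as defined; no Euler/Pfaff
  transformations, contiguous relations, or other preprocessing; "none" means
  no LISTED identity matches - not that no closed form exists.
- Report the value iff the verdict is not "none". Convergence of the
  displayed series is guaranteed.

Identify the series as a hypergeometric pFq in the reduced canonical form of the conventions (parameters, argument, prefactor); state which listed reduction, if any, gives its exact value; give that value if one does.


Key observation: t_0 being -3, k + 3/2 divides numerator and denominator alike; C = -3 after cancelling.
Ratio: r(k) = \frac{1}{2} * (k-\frac{1}{2}) (k+\frac{2}{3}) / [(k+\frac{7}{12}) (k+1)] - rational; roots negated = parameters, x = \frac{1}{2}, C = -3.

The series (x = \frac{1}{2}) is 2F1: upper {-\frac{1}{2}, \frac{2}{3}}, lower {\frac{7}{12}}, prefactor -3. Verdict: none. Every listed pattern misses the 2F1 form at \frac{1}{2}, upper {-\frac{1}{2}, \frac{2}{3}}.


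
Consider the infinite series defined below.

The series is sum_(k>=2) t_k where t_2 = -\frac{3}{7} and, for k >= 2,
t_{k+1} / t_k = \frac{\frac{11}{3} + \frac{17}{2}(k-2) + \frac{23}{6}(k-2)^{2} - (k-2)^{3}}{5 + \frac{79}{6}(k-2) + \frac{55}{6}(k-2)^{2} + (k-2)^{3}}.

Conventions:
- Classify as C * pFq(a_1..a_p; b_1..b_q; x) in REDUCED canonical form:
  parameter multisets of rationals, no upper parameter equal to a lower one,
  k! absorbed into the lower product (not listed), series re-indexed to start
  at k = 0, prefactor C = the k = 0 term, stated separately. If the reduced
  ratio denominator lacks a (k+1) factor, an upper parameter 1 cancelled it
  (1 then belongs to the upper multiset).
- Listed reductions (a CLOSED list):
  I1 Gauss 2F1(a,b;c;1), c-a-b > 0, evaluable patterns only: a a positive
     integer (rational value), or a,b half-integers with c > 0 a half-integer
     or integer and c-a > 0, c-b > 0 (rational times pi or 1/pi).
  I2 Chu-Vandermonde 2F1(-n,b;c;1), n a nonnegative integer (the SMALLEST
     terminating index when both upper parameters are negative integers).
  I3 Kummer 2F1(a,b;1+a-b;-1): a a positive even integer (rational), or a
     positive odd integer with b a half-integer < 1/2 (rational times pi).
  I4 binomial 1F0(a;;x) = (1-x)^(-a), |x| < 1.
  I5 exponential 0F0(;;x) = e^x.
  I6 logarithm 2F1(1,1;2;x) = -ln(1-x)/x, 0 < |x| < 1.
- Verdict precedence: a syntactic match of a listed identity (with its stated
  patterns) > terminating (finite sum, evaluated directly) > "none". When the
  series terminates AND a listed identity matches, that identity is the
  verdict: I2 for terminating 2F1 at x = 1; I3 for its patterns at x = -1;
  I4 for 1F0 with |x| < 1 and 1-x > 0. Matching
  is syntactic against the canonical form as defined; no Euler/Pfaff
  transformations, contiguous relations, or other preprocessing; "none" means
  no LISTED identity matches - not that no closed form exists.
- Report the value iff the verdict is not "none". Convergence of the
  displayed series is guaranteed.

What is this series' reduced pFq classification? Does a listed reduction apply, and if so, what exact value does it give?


Classification (C = -\frac{3}{7}): 2F1 with upper {-\frac{11}{2}, 1}, lower {\frac{15}{2}}, argument x = -1. Verdict: this is the Kummer evaluation I3 (x = -1; c = \frac{15}{2} equals 1+a-b for upper {-\frac{11}{2}, 1}: listed pattern). Sum: \left(-\frac{1287}{4096}\right) \cdot \pi.

Key step: with t_0 = -\frac{3}{7}, the ratio is unreduced: k + 2/3 divides both sides (C = -3/7, x = -1).
Consecutive-term ratio: r(k) = -1 * (k-\frac{11}{2}) (k+1) / [(k+\frac{15}{2}) (k+1)] - rational; roots negated = parameters, x = -1, C = -\frac{3}{7}.


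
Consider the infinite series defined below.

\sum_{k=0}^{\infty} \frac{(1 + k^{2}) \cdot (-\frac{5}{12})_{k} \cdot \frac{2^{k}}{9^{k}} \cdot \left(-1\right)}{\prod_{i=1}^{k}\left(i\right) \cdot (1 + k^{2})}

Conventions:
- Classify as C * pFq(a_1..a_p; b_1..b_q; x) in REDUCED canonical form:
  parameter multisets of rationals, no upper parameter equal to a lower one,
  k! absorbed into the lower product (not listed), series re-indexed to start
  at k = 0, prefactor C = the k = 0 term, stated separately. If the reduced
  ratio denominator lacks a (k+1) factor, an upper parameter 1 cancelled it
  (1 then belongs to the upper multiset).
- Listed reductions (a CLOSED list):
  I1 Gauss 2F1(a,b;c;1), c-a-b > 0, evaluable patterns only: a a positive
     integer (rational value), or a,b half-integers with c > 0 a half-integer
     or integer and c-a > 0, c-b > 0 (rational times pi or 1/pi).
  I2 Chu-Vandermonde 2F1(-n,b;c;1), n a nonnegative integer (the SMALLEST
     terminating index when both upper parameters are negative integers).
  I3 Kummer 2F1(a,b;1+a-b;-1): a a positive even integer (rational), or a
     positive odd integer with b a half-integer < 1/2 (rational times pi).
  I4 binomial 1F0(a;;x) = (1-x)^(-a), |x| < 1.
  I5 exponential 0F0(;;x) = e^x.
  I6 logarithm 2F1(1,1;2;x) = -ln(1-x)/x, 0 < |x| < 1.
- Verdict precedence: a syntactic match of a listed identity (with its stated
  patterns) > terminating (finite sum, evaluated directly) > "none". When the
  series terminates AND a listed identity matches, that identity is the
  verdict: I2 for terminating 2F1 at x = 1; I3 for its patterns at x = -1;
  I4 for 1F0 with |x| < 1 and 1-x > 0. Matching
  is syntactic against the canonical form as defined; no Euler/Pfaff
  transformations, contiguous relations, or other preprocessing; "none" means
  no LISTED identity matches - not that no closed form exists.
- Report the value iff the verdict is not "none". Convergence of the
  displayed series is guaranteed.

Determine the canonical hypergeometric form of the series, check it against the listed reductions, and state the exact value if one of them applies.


The tell: with t_0 = -1, the product of the first k integers (C = -1) is k!.
Step ratio: r(k) = \frac{2}{9} * (k-\frac{5}{12}) / [(k+1)] - rational; roots negated = parameters, x = \frac{2}{9}, C = -1.

At argument \frac{2}{9}: a 1F0 with upper {-\frac{5}{12}}, lower {-}, scaled by C = -1. Verdict: this is binomial (I4) (the 1F0 binomial series: exponent 5/12, x = \frac{2}{9}). Exact value: \left(-1\right) \cdot \left(\frac{7}{9}\right)^{\frac{5}{12}}.


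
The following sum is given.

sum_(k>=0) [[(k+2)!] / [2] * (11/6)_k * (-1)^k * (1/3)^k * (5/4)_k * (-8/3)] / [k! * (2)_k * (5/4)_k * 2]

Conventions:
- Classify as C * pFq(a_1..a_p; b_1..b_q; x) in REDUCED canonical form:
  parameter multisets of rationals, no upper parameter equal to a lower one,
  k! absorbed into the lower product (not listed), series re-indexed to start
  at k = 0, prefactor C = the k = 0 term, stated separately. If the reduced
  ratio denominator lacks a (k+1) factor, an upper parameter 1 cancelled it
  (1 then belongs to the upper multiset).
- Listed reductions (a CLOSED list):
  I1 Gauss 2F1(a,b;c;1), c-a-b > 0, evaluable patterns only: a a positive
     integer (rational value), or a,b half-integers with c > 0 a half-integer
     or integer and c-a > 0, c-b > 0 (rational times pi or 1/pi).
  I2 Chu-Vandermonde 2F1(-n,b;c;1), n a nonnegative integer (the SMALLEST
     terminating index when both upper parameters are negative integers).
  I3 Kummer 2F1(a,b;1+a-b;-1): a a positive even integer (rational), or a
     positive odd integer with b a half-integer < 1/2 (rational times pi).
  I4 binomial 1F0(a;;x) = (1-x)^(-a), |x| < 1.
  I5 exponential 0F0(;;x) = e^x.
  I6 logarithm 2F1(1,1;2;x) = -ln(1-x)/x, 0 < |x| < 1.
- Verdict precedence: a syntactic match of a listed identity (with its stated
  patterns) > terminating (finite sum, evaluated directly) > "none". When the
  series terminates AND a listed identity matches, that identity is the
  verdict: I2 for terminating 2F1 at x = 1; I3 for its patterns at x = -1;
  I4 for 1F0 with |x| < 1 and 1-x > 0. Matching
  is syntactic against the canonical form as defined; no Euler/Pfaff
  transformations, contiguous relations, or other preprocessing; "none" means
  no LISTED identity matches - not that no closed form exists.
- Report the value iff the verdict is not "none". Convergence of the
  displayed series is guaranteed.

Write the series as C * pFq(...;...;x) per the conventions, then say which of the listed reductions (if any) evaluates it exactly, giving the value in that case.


x = -1/3 here; the reduced form reads 2F1, upper {11/6, 3}, lower {2}, C = -4/3. Verdict: none (x = -1/3): each listed identity misses the multisets {11/6, 3} ; {2}.

The tell: x = (-1/3) and the constant factors (C = -4/3) combine into one prefactor.
Term ratio: r(k) = (-1/3) * (k+11/6) (k+3) / [(k+2) (k+1)] - rational; roots negated = parameters, x = (-1/3), C = -4/3.


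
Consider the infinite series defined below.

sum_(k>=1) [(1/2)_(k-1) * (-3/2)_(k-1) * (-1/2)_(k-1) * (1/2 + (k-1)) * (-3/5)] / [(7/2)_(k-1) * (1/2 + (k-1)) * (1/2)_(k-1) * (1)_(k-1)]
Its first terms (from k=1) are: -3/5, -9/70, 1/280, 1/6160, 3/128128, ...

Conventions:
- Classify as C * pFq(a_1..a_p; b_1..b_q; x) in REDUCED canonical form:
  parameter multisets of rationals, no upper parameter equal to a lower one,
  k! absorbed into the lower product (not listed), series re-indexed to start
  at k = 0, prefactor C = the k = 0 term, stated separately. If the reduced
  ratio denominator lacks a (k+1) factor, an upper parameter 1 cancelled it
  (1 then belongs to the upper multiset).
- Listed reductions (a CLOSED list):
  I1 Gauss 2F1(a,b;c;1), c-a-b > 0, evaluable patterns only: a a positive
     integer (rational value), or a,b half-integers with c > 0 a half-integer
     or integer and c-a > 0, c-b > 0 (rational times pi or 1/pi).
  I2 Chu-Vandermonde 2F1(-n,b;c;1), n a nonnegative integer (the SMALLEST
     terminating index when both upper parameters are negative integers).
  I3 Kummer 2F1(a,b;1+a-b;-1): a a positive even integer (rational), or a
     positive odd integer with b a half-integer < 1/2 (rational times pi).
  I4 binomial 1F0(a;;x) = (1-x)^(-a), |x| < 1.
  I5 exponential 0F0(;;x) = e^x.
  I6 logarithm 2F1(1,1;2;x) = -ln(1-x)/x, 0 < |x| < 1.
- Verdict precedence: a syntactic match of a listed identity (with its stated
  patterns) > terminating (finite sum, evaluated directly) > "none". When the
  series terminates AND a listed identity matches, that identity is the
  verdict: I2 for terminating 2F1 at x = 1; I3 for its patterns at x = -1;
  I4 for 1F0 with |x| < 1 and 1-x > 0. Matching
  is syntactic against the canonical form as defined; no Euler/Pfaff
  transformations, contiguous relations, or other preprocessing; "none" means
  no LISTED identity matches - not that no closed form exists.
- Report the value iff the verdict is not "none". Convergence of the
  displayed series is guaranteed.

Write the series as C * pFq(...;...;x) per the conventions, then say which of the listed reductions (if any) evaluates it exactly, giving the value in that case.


Structural cue: t_0 being -3/5, (1)_k (C = -3/5, x = 1) is k! itself.
Consecutive-term ratio: r(k) = 1 * (k-3/2) (k-1/2) / [(k+7/2) (k+1)] - rational; roots negated = parameters, x = 1, C = -3/5.

The series (x = 1) is 2F1: upper {-3/2, -1/2}, lower {7/2}, prefactor -3/5. Verdict at x = 1: Gauss (I1, half-integer pattern) matches (x = 1; upper {-3/2, -1/2} half-integers, c = 7/2 in the evaluable pattern). Its exact value is (-945/4096) * pi.


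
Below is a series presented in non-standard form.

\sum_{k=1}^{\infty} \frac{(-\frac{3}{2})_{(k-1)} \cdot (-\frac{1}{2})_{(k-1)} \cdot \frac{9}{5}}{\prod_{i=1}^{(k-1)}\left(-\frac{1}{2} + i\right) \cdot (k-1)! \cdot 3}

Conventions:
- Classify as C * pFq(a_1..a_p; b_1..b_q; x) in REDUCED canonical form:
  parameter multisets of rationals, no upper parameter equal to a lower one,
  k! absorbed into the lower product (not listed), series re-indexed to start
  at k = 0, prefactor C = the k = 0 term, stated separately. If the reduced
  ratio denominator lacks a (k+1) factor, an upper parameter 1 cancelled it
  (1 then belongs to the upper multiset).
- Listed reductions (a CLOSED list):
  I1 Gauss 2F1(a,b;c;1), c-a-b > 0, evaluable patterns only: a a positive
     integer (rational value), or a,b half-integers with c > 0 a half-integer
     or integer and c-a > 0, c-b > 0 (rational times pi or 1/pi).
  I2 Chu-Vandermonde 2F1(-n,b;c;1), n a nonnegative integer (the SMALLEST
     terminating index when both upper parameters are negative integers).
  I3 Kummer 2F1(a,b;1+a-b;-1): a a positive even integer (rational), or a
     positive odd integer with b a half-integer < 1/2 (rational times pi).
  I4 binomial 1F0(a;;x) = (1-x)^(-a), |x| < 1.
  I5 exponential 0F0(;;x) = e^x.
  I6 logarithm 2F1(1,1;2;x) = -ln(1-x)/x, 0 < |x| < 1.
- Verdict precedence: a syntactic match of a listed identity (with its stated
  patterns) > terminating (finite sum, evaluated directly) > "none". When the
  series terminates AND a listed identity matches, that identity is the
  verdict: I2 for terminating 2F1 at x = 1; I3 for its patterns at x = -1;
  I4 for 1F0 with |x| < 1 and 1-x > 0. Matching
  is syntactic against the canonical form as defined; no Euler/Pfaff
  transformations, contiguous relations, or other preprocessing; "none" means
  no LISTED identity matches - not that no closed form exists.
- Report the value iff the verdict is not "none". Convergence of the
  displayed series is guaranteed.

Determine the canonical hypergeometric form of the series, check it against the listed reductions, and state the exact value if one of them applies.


The series (x = 1) is 2F1: upper {-\frac{3}{2}, -\frac{1}{2}}, lower {\frac{1}{2}}, prefactor \frac{3}{5}. Verdict: Gauss (I1, half-integer pattern) fires (x = 1; upper {-\frac{3}{2}, -\frac{1}{2}} half-integers, c = \frac{1}{2} in the evaluable pattern). Sum: \frac{9}{20} \cdot \pi.

Key observation: x = 1 and the lower running product (C = 3/5) is a rising factorial.
Ratio: r(k) = 1 * (k-\frac{3}{2}) (k-\frac{1}{2}) / [(k+\frac{1}{2}) (k+1)] - rational in k, leading ratio 1; with t_0 = \frac{3}{5}, classification follows.


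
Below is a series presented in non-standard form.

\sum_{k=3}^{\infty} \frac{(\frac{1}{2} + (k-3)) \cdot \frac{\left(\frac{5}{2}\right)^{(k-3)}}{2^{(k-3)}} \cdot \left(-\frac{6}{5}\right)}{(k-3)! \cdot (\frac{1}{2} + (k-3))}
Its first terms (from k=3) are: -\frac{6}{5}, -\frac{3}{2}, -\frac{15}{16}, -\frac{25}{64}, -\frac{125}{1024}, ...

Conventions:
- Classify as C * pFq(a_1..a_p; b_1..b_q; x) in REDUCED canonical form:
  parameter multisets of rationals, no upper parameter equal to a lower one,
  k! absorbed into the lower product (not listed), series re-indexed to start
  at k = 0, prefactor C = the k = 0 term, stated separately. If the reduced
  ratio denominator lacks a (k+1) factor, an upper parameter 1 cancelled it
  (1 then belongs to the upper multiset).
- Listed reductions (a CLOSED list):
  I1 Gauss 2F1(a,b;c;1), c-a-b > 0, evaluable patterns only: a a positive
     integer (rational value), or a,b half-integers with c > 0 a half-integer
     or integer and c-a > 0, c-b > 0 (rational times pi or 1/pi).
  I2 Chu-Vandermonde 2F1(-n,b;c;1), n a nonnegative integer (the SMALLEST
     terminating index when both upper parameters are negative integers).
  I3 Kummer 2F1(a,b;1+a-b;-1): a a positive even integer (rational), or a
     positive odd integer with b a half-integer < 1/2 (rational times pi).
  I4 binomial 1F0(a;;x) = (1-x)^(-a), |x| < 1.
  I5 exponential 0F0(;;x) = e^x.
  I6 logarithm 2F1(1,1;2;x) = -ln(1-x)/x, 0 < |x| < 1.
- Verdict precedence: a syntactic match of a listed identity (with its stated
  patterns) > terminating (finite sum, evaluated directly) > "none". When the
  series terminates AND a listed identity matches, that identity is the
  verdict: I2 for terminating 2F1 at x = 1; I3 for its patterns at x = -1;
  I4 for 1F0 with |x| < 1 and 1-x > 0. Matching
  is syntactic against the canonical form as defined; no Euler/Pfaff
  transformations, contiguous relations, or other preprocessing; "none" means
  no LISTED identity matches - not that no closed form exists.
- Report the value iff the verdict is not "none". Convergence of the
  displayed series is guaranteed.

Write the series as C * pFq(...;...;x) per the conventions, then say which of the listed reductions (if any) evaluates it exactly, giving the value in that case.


Prefactor -\frac{6}{5}, argument \frac{5}{4}: 0F0 with upper {-} over lower {-}. Verdict (x = \frac{5}{4}): the exponential series (I5) applies (the 0F0 exponential series at x = \frac{5}{4}). Hence: \left(-\frac{6}{5}\right) \cdot e^{\frac{5}{4}}.

The tell: t_0 = -\frac{6}{5} here, and the two k-th powers (prefactor -6/5) combine into one argument.
Consecutive-term ratio: r(k) = \frac{5}{4} * 1 / [(k+1)] ; factor over Q: parameters, x = \frac{5}{4}, and C = -\frac{6}{5}.


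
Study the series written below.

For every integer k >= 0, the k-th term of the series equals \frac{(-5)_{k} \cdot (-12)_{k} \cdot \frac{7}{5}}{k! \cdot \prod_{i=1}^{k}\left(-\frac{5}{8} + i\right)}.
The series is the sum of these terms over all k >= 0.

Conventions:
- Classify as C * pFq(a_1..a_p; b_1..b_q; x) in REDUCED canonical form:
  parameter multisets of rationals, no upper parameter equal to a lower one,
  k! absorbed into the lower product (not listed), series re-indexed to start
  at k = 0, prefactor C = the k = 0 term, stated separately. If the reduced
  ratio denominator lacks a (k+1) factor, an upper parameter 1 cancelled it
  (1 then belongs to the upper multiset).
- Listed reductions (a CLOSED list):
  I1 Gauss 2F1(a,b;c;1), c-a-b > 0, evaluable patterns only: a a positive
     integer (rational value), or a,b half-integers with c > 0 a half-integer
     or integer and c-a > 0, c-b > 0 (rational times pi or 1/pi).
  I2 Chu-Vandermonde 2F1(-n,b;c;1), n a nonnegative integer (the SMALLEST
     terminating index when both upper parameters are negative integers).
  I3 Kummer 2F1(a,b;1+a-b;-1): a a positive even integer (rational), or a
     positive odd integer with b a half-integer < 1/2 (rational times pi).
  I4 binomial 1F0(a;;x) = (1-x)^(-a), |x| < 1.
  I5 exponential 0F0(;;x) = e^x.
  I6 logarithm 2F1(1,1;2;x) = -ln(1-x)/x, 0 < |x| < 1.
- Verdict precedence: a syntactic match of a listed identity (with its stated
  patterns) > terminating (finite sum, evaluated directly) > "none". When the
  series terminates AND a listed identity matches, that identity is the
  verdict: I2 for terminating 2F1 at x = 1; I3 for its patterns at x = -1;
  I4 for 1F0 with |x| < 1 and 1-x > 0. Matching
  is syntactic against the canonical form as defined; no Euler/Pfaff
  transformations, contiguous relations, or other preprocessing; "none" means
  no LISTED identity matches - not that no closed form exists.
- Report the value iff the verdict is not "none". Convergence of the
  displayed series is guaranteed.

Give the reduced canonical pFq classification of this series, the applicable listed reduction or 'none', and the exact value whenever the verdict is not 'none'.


At argument 1: a 2F1 with upper {-12, -5}, lower {\frac{3}{8}}, scaled by C = \frac{7}{5}. Verdict (x = 1): Chu-Vandermonde (I2) applies (terminating 2F1 at x = 1 with n = 5, b = -12, c = \frac{3}{8}). Value: \frac{13218031}{285}.

First insight: t_0 being \frac{7}{5}, the lower running product (C = 7/5) is a rising factorial.
Ratio: r(k) = 1 * (k-12) (k-5) / [(k+\frac{3}{8}) (k+1)] ; factor over Q: parameters, x = 1, and C = \frac{7}{5}.


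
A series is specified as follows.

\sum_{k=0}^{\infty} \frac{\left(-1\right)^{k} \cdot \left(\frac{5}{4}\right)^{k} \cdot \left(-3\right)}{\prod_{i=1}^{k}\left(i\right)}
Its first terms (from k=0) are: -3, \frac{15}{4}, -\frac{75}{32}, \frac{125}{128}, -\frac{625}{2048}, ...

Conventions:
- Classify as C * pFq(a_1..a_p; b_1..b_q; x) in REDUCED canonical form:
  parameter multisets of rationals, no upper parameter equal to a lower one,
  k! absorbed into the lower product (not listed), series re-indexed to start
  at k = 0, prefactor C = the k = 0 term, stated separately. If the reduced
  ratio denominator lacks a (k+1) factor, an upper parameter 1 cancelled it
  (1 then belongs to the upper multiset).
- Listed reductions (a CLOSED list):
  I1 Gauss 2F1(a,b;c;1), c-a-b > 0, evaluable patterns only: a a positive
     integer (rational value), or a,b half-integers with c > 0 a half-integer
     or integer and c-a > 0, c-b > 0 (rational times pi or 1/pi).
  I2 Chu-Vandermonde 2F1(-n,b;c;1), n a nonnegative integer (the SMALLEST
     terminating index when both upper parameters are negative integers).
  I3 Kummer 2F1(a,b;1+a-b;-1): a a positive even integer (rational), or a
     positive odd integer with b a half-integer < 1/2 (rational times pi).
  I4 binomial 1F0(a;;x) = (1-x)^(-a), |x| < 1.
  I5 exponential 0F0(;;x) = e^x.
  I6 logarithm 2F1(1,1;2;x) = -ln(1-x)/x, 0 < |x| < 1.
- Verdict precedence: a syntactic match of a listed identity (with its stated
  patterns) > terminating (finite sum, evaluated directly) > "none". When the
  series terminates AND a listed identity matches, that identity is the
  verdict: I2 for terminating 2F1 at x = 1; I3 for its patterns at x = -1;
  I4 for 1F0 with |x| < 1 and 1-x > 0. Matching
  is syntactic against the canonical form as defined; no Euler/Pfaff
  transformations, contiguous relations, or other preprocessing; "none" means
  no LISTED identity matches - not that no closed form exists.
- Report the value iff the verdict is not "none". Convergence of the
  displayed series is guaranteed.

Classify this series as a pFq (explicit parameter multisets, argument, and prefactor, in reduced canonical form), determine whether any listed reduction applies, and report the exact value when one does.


At argument -\frac{5}{4}: a 0F0 with upper {-}, lower {-}, scaled by C = -3. Verdict: this is exponential (I5) (the 0F0 exponential series at x = -\frac{5}{4}). Exact value: \left(-3\right) \cdot e^{-\frac{5}{4}}.

Structural cue: t_0 = -3 here, and the (-1)^k factor (prefactor -3) folds into the argument's sign.
Term ratio: r(k) = -\frac{5}{4} * 1 / [(k+1)] ; factor over Q: parameters, x = -\frac{5}{4}, and C = -3.


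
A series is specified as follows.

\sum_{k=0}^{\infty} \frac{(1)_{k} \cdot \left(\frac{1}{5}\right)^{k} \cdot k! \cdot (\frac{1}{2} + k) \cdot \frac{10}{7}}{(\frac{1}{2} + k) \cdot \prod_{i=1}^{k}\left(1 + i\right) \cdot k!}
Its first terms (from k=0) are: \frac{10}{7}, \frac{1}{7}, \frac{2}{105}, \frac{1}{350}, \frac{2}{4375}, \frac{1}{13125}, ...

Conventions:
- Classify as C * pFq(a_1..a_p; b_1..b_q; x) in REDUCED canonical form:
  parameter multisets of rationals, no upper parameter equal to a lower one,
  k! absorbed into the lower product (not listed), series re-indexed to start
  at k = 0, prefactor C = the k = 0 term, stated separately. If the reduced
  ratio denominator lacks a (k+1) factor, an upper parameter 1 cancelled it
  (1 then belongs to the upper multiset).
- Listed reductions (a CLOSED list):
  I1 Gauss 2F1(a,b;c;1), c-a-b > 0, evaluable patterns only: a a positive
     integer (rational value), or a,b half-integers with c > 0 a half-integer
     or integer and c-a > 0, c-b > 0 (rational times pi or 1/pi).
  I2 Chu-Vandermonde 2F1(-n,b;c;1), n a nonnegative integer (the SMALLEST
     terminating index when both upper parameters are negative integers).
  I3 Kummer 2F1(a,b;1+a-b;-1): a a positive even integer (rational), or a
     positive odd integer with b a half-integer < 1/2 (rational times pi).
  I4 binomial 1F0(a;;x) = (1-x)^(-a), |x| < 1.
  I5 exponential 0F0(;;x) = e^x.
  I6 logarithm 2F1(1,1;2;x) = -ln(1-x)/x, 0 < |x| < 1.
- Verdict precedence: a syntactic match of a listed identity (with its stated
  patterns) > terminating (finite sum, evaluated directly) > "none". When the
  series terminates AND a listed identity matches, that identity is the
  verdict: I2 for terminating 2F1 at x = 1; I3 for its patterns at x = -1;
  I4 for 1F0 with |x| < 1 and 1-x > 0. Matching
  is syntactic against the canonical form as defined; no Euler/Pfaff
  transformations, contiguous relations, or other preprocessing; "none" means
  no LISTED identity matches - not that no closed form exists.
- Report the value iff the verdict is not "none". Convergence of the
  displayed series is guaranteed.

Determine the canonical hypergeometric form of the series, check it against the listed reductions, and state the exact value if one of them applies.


Key observation: with t_0 = \frac{10}{7}, the factorial ratio (prefactor 10/7) (k+a-1)!/(a-1)! is a rising factorial (a)_k.
Term ratio: r(k) = \frac{1}{5} * (k+1) (k+1) / [(k+2) (k+1)] - rational in k. x = \frac{1}{5}; t_0 = \frac{10}{7}; negate the roots.

Prefactor \frac{10}{7}, argument \frac{1}{5}: 2F1 with upper {1, 1} over lower {2}. Verdict at x = \frac{1}{5}: logarithm (I6) matches (the logarithm: parameters (1,1;2), x = \frac{1}{5}). Sum: \left(-\frac{50}{7}\right) \cdot \ln\left(\frac{4}{5}\right).
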